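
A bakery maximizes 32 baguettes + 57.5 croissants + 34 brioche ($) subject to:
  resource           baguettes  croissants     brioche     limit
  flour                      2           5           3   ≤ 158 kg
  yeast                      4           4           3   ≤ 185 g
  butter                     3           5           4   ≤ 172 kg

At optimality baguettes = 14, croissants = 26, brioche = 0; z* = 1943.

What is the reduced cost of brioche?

-9.5

Binding: flour and butter. Non-binding: yeast (25 unused).
By complementary slackness, y = 0 for the non-binding constraint.
Dual feasibility on the basic columns requires 2·y_flour + 3·y_butter = 32, 5·y_flour + 5·y_butter = 57.5.
This yields shadow prices y_flour = 2.5, y_butter = 9.
Reduced cost of brioche: c₃ − yᵀa₃ = 34 − (2.5·3 + 9·4) = 34 − 43.5 = -9.5.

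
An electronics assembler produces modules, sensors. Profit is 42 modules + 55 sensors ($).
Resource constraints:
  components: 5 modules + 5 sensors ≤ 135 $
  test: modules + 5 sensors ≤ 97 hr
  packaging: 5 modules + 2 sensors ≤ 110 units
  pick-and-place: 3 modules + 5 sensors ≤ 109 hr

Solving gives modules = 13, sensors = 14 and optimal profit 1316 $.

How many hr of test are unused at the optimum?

test used = 1·13 + 5·14 = 83; slack = 97 − 83 = 14.

14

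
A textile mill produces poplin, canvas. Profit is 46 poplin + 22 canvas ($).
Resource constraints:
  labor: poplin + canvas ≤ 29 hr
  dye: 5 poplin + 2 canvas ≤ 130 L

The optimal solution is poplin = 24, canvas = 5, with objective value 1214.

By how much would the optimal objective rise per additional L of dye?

Check each constraint at x*: labor 29/29 (tight); dye 130/130 (tight).
The binding rows give the dual system: 1·y_labor + 5·y_dye = 46 and 1·y_labor + 2·y_dye = 22.
Solving: y_labor = 6, y_dye = 8.
Shadow price of dye = 8.

8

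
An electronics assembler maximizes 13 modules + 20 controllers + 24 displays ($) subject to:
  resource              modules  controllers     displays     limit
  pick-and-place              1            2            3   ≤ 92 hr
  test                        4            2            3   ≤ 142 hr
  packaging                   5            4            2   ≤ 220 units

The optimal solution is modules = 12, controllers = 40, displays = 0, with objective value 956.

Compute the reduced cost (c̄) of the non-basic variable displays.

-2

At the optimum: pick-and-place uses 92 of 92 (binding); test uses 128 of 142 (slack = 14); packaging uses 220 of 220 (binding).
Slack constraints have shadow price 0 (complementary slackness).
From A_Bᵀ y = c: 1·y_pick-and-place + 5·y_packaging = 13; 2·y_pick-and-place + 4·y_packaging = 20.
→ y_pick-and-place = 8 and y_packaging = 1.
Reduced cost of displays: c₃ − yᵀa₃ = 24 − (8·3 + 1·2) = 24 − 26 = -2.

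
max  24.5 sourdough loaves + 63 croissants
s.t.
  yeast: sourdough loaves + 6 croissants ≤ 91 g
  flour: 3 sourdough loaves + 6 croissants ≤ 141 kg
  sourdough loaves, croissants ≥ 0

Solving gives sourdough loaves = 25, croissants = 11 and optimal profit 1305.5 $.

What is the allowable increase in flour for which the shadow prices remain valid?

Binding constraints: yeast, flour. The basis is B = [[1,6],[3,6]] with det -12.
Per unit increase in flour, x* moves by d = (0.5, -0.0833).
The basis stays optimal until croissants reaches 0; allowable increase = 132 kg.

132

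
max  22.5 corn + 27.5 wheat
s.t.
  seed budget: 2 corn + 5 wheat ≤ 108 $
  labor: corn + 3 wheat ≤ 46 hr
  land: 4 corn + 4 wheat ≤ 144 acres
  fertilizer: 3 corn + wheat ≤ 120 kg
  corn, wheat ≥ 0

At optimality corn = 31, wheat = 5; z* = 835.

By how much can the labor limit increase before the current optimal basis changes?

Binding constraints: labor, land. The basis is B = [[1,3],[4,4]] with det -8.
Per unit increase in labor, x* moves by d = (-0.5, 0.5).
The basis stays optimal until seed budget becomes binding; allowable increase = 14 hr.

14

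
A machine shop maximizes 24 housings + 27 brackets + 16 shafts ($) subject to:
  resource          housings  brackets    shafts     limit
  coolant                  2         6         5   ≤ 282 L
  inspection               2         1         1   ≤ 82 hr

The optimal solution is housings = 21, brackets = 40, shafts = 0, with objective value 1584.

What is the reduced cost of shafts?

Check each constraint at x*: coolant 282/282 (tight); inspection 82/82 (tight).
The binding rows give the dual system: 2·y_coolant + 2·y_inspection = 24 and 6·y_coolant + 1·y_inspection = 27.
This yields shadow prices y_coolant = 3, y_inspection = 9.
Reduced cost of shafts: c₃ − yᵀa₃ = 16 − (3·5 + 9·1) = 16 − 24 = -8.

-8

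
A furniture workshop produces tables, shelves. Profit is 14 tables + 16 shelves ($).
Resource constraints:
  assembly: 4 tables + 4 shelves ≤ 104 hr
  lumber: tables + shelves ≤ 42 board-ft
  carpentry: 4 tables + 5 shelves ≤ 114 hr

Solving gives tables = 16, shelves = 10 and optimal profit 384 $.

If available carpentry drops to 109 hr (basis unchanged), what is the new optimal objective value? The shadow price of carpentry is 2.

374

Δb = -5, so new z* = 384 + (2)·(-5) = 384 − 10 = 374.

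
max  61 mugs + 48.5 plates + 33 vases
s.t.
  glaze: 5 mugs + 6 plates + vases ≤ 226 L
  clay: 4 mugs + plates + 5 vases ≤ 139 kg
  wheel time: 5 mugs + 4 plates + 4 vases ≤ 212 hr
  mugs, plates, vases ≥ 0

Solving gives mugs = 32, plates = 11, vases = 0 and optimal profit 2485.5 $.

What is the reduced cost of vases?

Binding: glaze and clay. Non-binding: wheel time (8 unused).
Slack constraints have shadow price 0 (complementary slackness).
From A_Bᵀ y = c: 5·y_glaze + 4·y_clay = 61; 6·y_glaze + 1·y_clay = 48.5.
This yields shadow prices y_glaze = 7, y_clay = 6.5.
Reduced cost of vases: c₃ − yᵀa₃ = 33 − (7·1 + 6.5·5) = 33 − 39.5 = -6.5.

-6.5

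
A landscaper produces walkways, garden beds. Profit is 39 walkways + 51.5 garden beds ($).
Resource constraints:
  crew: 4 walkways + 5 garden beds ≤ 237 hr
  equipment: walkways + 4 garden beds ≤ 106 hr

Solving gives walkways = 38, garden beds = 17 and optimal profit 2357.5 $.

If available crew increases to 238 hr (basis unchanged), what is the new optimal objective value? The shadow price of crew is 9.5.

2367

Δb = 1, so new z* = 2357.5 + (9.5)·(1) = 2357.5 + 9.5 = 2367.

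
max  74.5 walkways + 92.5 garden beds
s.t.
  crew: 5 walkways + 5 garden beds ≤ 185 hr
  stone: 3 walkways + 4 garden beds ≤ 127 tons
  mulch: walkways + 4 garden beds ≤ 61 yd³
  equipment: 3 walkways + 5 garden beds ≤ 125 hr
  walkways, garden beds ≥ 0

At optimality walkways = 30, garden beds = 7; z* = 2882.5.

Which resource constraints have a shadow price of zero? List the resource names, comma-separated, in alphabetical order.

crew: 185/185 (binding)
stone: 118/127 (slack 9)
mulch: 58/61 (slack 3)
equipment: 125/125 (binding)
By complementary slackness, a constraint with positive slack has shadow price 0 → mulch, stone.

mulch, stone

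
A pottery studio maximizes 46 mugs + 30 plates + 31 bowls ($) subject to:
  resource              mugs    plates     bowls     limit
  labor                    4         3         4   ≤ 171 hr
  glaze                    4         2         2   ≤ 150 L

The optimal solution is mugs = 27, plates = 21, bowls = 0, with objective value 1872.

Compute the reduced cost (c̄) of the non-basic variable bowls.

-6

Both labor and glaze are binding at x*.
The binding rows give the dual system: 4·y_labor + 4·y_glaze = 46 and 3·y_labor + 2·y_glaze = 30.
Solving: y_labor = 7, y_glaze = 4.5.
Reduced cost of bowls: c₃ − yᵀa₃ = 31 − (7·4 + 4.5·2) = 31 − 37 = -6.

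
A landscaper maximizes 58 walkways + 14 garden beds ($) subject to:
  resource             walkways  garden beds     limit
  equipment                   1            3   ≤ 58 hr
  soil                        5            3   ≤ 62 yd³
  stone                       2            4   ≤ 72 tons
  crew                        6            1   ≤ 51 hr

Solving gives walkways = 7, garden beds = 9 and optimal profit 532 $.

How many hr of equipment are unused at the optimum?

equipment used = 1·7 + 3·9 = 34; slack = 58 − 34 = 24.

24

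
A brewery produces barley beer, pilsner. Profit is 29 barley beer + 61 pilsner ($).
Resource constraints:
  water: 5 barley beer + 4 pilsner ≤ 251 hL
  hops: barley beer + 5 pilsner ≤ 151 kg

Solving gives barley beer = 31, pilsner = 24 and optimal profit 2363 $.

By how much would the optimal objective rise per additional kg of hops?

Both water and hops are binding at x*.
The binding rows give the dual system: 5·y_water + 1·y_hops = 29 and 4·y_water + 5·y_hops = 61.
→ y_water = 4 and y_hops = 9.
Shadow price of hops = 9.

9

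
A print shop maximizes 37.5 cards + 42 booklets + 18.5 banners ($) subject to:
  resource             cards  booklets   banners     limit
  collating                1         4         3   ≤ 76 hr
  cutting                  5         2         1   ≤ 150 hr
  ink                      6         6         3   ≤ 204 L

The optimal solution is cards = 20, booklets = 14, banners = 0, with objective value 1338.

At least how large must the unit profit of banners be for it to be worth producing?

At the optimum: collating uses 76 of 76 (binding); cutting uses 128 of 150 (slack = 22); ink uses 204 of 204 (binding).
By complementary slackness, y = 0 for the non-binding constraint.
From A_Bᵀ y = c: 1·y_collating + 6·y_ink = 37.5; 4·y_collating + 6·y_ink = 42.
Solving: y_collating = 1.5, y_ink = 6.
banners enters the basis when its profit ≥ yᵀa₃ = 1.5·3 + 6·3 = 22.5.

22.5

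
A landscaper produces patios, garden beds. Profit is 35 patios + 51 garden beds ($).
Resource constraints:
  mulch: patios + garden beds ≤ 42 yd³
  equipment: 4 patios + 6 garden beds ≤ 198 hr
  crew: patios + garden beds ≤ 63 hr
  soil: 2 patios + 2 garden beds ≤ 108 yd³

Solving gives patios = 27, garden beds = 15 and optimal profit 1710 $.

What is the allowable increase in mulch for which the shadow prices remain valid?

Binding constraints: mulch, equipment. The basis is B = [[1,1],[4,6]] with det 2.
Per unit increase in mulch, x* moves by d = (3, -2).
The basis stays optimal until garden beds reaches 0; allowable increase = 7.5 yd³.

7.5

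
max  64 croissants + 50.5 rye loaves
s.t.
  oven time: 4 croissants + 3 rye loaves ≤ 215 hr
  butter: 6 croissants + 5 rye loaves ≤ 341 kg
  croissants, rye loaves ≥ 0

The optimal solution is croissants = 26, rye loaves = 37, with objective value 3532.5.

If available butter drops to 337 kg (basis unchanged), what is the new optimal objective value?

3512.5

Both oven time and butter are binding at x*.
Dual feasibility on the basic columns requires 4·y_oven time + 6·y_butter = 64, 3·y_oven time + 5·y_butter = 50.5.
Solving: y_oven time = 8.5, y_butter = 5.
Δz = y_butter·Δb = 5 × (-4) = -20, so new z* = 3532.5 − 20 = 3512.5.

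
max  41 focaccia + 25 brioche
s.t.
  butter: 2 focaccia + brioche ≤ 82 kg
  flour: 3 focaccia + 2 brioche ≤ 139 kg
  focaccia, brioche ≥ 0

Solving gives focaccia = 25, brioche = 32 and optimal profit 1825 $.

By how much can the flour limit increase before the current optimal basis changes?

25

Binding constraints: butter, flour. The basis is B = [[2,1],[3,2]] with det 1.
Per unit increase in flour, x* moves by d = (-1, 2).
The basis stays optimal until focaccia reaches 0; allowable increase = 25 kg.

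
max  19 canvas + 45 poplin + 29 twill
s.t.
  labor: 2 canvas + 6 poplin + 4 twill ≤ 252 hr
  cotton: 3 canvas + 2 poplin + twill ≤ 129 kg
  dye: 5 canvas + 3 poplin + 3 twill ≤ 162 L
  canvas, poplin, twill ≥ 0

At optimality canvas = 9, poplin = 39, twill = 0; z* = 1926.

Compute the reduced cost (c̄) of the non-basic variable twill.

-2

At the optimum: labor uses 252 of 252 (binding); cotton uses 105 of 129 (slack = 24); dye uses 162 of 162 (binding).
By complementary slackness, y = 0 for the non-binding constraint.
Dual feasibility on the basic columns requires 2·y_labor + 5·y_dye = 19, 6·y_labor + 3·y_dye = 45.
Solving: y_labor = 7, y_dye = 1.
Reduced cost of twill: c₃ − yᵀa₃ = 29 − (7·4 + 1·3) = 29 − 31 = -2.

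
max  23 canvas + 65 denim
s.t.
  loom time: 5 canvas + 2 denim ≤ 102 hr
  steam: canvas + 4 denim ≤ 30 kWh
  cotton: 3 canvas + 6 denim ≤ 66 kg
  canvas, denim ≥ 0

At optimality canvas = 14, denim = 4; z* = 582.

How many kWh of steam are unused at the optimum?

steam used = 1·14 + 4·4 = 30; slack = 30 − 30 = 0.

0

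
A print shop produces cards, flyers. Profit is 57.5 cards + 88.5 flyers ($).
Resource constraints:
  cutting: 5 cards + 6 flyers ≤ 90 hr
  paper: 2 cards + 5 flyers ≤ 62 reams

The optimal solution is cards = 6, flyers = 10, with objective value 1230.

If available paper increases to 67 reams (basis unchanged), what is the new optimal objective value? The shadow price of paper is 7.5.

Δb = 5, so new z* = 1230 + (7.5)·(5) = 1230 + 37.5 = 1267.5.

1267.5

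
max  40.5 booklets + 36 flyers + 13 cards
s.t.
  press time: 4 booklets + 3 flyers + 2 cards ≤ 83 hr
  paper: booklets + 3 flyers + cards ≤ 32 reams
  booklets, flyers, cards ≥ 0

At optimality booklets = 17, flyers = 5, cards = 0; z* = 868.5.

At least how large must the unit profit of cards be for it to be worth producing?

21.5

Check each constraint at x*: press time 83/83 (tight); paper 32/32 (tight).
From A_Bᵀ y = c: 4·y_press time + 1·y_paper = 40.5; 3·y_press time + 3·y_paper = 36.
Solving: y_press time = 9.5, y_paper = 2.5.
cards enters the basis when its profit ≥ yᵀa₃ = 9.5·2 + 2.5·1 = 21.5.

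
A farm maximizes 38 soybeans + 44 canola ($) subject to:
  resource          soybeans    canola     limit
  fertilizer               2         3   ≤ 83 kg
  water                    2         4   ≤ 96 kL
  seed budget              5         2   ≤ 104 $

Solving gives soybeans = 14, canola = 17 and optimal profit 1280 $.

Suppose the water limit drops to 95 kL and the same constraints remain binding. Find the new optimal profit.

1271

At the optimum: fertilizer uses 79 of 83 (slack = 4); water uses 96 of 96 (binding); seed budget uses 104 of 104 (binding).
Since fertilizer is not tight, its dual is 0.
The binding rows give the dual system: 2·y_water + 5·y_seed budget = 38 and 4·y_water + 2·y_seed budget = 44.
This yields shadow prices y_water = 9, y_seed budget = 4.
Δz = y_water·Δb = 9 × (-1) = -9, so new z* = 1280 − 9 = 1271.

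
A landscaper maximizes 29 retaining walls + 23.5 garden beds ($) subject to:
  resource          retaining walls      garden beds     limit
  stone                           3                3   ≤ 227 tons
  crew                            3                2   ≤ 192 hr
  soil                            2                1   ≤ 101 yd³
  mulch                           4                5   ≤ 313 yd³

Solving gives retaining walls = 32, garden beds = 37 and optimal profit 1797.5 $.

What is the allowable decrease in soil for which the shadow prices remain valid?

Binding constraints: soil, mulch. The basis is B = [[2,1],[4,5]] with det 6.
Per unit decrease in soil, x* moves by d = (-0.8333, 0.6667).
The basis stays optimal until retaining walls reaches 0; allowable decrease = 38.4 yd³.

38.4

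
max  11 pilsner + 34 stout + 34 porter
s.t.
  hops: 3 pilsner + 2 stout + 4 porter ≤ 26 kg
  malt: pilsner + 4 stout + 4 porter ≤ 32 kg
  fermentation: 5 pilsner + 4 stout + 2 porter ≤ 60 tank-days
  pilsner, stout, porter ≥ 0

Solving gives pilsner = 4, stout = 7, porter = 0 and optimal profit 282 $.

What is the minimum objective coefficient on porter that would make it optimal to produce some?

Binding: hops and malt. Non-binding: fermentation (12 unused).
Slack constraints have shadow price 0 (complementary slackness).
From A_Bᵀ y = c: 3·y_hops + 1·y_malt = 11; 2·y_hops + 4·y_malt = 34.
This yields shadow prices y_hops = 1, y_malt = 8.
porter enters the basis when its profit ≥ yᵀa₃ = 1·4 + 8·4 = 36.

36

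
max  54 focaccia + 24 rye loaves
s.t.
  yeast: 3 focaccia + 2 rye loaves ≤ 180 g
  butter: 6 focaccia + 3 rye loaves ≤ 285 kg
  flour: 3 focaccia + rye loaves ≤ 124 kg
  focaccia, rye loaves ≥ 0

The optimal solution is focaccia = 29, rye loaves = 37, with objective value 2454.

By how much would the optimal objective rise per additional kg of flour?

6

At the optimum: yeast uses 161 of 180 (slack = 19); butter uses 285 of 285 (binding); flour uses 124 of 124 (binding).
Since yeast is not tight, its dual is 0.
From A_Bᵀ y = c: 6·y_butter + 3·y_flour = 54; 3·y_butter + 1·y_flour = 24.
This yields shadow prices y_butter = 6, y_flour = 6.
Shadow price of flour = 6.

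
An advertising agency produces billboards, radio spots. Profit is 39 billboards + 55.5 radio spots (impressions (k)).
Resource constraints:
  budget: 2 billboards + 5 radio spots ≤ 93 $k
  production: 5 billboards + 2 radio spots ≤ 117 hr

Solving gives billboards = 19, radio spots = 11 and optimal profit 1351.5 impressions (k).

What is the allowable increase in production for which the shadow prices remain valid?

Binding constraints: budget, production. The basis is B = [[2,5],[5,2]] with det -21.
Per unit increase in production, x* moves by d = (0.2381, -0.0952).
The basis stays optimal until radio spots reaches 0; allowable increase = 115.5 hr.

115.5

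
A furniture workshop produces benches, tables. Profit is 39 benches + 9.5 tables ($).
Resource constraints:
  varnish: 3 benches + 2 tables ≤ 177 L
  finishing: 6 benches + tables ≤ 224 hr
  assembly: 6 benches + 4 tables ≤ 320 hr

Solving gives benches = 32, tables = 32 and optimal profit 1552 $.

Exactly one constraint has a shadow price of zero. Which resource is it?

varnish: 160/177 (slack 17)
finishing: 224/224 (binding)
assembly: 320/320 (binding)
By complementary slackness, a constraint with positive slack has shadow price 0 → varnish.

varnish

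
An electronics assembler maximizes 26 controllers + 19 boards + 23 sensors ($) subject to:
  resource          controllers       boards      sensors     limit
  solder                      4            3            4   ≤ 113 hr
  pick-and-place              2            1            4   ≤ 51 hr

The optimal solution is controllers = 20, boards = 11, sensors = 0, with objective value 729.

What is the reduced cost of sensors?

-5

At the optimum: solder uses 113 of 113 (binding); pick-and-place uses 51 of 51 (binding).
The binding rows give the dual system: 4·y_solder + 2·y_pick-and-place = 26 and 3·y_solder + 1·y_pick-and-place = 19.
Solving: y_solder = 6, y_pick-and-place = 1.
Reduced cost of sensors: c₃ − yᵀa₃ = 23 − (6·4 + 1·4) = 23 − 28 = -5.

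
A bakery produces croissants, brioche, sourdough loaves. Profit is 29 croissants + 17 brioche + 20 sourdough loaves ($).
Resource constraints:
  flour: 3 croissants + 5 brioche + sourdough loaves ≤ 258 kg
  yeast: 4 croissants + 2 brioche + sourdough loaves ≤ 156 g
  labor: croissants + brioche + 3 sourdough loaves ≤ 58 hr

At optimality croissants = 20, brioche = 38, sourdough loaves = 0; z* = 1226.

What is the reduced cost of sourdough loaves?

-1

Check each constraint at x*: flour 250/258 (slack 8); yeast 156/156 (tight); labor 58/58 (tight).
By complementary slackness, y = 0 for the non-binding constraint.
Dual feasibility on the basic columns requires 4·y_yeast + 1·y_labor = 29, 2·y_yeast + 1·y_labor = 17.
This yields shadow prices y_yeast = 6, y_labor = 5.
Reduced cost of sourdough loaves: c₃ − yᵀa₃ = 20 − (6·1 + 5·3) = 20 − 21 = -1.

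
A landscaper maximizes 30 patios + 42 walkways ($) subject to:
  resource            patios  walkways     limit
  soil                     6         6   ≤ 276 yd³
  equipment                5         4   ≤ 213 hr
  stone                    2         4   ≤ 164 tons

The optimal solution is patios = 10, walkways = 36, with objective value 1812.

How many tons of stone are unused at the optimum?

stone used = 2·10 + 4·36 = 164; slack = 164 − 164 = 0.

0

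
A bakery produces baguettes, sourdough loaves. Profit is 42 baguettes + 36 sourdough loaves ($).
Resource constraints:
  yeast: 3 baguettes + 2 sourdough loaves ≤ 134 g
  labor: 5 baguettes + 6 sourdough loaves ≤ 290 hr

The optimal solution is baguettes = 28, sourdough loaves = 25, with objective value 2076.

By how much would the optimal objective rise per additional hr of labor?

3

Check each constraint at x*: yeast 134/134 (tight); labor 290/290 (tight).
The binding rows give the dual system: 3·y_yeast + 5·y_labor = 42 and 2·y_yeast + 6·y_labor = 36.
Solving: y_yeast = 9, y_labor = 3.
Shadow price of labor = 3.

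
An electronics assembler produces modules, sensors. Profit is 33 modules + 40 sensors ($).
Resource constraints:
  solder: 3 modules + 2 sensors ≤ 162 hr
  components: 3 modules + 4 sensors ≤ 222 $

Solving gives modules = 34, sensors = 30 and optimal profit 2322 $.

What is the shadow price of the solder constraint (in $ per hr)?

Both solder and components are binding at x*.
Dual feasibility on the basic columns requires 3·y_solder + 3·y_components = 33, 2·y_solder + 4·y_components = 40.
This yields shadow prices y_solder = 2, y_components = 9.
Shadow price of solder = 2.

2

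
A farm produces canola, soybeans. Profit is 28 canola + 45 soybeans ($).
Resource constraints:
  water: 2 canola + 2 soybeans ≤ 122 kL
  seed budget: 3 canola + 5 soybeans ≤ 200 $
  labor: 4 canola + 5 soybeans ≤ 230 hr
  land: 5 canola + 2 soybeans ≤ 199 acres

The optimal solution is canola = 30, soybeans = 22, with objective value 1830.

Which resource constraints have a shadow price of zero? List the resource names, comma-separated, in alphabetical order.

land, water

water: 104/122 (slack 18)
seed budget: 200/200 (binding)
labor: 230/230 (binding)
land: 194/199 (slack 5)
By complementary slackness, a constraint with positive slack has shadow price 0 → land, water.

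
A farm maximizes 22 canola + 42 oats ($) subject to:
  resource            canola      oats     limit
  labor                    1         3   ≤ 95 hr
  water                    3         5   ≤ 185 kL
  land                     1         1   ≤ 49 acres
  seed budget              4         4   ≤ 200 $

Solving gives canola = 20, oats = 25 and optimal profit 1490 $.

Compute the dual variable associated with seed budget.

At the optimum: labor uses 95 of 95 (binding); water uses 185 of 185 (binding); land uses 45 of 49 (slack = 4); seed budget uses 180 of 200 (slack = 20).
Since land, seed budget are not tight, their duals are 0.
From A_Bᵀ y = c: 1·y_labor + 3·y_water = 22; 3·y_labor + 5·y_water = 42.
This yields shadow prices y_labor = 4, y_water = 6.
Shadow price of seed budget = 0.

0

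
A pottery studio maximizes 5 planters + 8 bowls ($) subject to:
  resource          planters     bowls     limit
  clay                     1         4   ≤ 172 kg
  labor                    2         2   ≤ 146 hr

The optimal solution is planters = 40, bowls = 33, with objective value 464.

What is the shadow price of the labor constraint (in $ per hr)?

2

Both clay and labor are binding at x*.
Dual feasibility on the basic columns requires 1·y_clay + 2·y_labor = 5, 4·y_clay + 2·y_labor = 8.
→ y_clay = 1 and y_labor = 2.
Shadow price of labor = 2.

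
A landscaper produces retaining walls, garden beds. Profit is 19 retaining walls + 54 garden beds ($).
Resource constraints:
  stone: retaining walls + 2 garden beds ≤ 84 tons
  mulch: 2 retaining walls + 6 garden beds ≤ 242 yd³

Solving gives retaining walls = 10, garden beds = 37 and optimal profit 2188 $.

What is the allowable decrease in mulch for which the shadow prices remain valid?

74

Binding constraints: stone, mulch. The basis is B = [[1,2],[2,6]] with det 2.
Per unit decrease in mulch, x* moves by d = (1, -0.5).
The basis stays optimal until garden beds reaches 0; allowable decrease = 74 yd³.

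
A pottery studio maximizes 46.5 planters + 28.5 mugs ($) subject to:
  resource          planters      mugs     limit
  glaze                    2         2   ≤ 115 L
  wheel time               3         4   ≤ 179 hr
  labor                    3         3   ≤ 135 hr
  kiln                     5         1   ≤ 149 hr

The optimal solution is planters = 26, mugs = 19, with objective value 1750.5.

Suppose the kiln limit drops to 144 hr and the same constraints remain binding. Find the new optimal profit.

1728

Binding: labor and kiln. Non-binding: glaze (25 unused), wheel time (25 unused).
Slack constraints have shadow price 0 (complementary slackness).
From A_Bᵀ y = c: 3·y_labor + 5·y_kiln = 46.5; 3·y_labor + 1·y_kiln = 28.5.
Solving: y_labor = 8, y_kiln = 4.5.
Δz = y_kiln·Δb = 4.5 × (-5) = -22.5, so new z* = 1750.5 − 22.5 = 1728.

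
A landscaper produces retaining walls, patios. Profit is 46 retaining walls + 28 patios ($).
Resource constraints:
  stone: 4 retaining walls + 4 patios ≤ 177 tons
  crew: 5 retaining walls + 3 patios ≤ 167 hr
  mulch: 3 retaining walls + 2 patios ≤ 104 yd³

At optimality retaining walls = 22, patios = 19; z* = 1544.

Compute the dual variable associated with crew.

8

Check each constraint at x*: stone 164/177 (slack 13); crew 167/167 (tight); mulch 104/104 (tight).
By complementary slackness, y = 0 for the non-binding constraint.
From A_Bᵀ y = c: 5·y_crew + 3·y_mulch = 46; 3·y_crew + 2·y_mulch = 28.
This yields shadow prices y_crew = 8, y_mulch = 2.
Shadow price of crew = 8.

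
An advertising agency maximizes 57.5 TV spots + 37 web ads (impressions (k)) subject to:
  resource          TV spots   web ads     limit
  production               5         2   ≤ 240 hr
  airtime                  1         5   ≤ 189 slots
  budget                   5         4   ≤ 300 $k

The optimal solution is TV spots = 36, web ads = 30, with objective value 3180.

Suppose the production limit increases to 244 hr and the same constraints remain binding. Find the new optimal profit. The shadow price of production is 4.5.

3198

Δb = 4, so new z* = 3180 + (4.5)·(4) = 3180 + 18 = 3198.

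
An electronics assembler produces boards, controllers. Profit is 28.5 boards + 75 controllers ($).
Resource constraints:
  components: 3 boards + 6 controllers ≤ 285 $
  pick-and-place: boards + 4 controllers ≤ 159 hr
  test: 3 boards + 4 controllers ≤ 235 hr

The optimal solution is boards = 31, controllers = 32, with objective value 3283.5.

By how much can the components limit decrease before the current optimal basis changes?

Binding constraints: components, pick-and-place. The basis is B = [[3,6],[1,4]] with det 6.
Per unit decrease in components, x* moves by d = (-0.6667, 0.1667).
The basis stays optimal until boards reaches 0; allowable decrease = 46.5 $.

46.5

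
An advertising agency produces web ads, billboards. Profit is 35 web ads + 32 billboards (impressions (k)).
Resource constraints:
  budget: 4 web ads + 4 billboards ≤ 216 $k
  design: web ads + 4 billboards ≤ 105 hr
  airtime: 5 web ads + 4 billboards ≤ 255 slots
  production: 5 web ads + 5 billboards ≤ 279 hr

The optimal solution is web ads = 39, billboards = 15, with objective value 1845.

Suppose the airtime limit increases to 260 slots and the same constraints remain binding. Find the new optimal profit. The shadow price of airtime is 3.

Δb = 5, so new z* = 1845 + (3)·(5) = 1845 + 15 = 1860.

1860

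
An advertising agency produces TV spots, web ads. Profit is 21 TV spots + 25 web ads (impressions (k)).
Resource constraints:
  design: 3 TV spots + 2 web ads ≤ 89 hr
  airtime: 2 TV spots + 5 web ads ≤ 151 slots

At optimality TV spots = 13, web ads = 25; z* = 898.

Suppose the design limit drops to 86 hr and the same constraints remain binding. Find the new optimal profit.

Both design and airtime are binding at x*.
From A_Bᵀ y = c: 3·y_design + 2·y_airtime = 21; 2·y_design + 5·y_airtime = 25.
This yields shadow prices y_design = 5, y_airtime = 3.
Δz = y_design·Δb = 5 × (-3) = -15, so new z* = 898 − 15 = 883.

883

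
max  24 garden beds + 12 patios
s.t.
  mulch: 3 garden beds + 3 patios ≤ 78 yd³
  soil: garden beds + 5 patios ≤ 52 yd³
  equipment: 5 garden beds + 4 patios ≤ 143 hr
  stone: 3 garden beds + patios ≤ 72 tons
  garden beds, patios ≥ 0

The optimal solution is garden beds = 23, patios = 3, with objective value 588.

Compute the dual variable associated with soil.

0

Binding: mulch and stone. Non-binding: soil (14 unused), equipment (16 unused).
By complementary slackness, y = 0 for the non-binding constraints.
The binding rows give the dual system: 3·y_mulch + 3·y_stone = 24 and 3·y_mulch + 1·y_stone = 12.
This yields shadow prices y_mulch = 2, y_stone = 6.
Shadow price of soil = 0.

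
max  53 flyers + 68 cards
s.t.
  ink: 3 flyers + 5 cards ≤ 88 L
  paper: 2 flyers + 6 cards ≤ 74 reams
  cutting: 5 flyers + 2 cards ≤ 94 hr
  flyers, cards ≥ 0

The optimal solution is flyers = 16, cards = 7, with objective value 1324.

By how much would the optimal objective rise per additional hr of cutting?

Binding: paper and cutting. Non-binding: ink (5 unused).
By complementary slackness, y = 0 for the non-binding constraint.
The binding rows give the dual system: 2·y_paper + 5·y_cutting = 53 and 6·y_paper + 2·y_cutting = 68.
→ y_paper = 9 and y_cutting = 7.
Shadow price of cutting = 7.

7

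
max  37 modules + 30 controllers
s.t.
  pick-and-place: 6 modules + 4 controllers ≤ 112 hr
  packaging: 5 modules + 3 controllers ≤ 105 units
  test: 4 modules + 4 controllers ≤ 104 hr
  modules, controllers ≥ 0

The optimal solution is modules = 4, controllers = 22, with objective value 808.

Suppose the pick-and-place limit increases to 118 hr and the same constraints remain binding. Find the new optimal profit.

Check each constraint at x*: pick-and-place 112/112 (tight); packaging 86/105 (slack 19); test 104/104 (tight).
Slack constraints have shadow price 0 (complementary slackness).
Dual feasibility on the basic columns requires 6·y_pick-and-place + 4·y_test = 37, 4·y_pick-and-place + 4·y_test = 30.
→ y_pick-and-place = 3.5 and y_test = 4.
Δz = y_pick-and-place·Δb = 3.5 × (6) = 21, so new z* = 808 + 21 = 829.

829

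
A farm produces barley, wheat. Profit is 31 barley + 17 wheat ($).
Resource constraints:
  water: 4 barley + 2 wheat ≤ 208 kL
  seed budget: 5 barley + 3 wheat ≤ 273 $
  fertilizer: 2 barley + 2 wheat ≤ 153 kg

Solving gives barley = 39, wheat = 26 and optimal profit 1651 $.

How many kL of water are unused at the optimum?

0

water used = 4·39 + 2·26 = 208; slack = 208 − 208 = 0.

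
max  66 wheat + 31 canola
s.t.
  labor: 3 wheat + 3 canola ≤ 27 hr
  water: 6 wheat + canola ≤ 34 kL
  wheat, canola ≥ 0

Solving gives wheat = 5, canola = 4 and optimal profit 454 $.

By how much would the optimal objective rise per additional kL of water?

7

At the optimum: labor uses 27 of 27 (binding); water uses 34 of 34 (binding).
Dual feasibility on the basic columns requires 3·y_labor + 6·y_water = 66, 3·y_labor + 1·y_water = 31.
This yields shadow prices y_labor = 8, y_water = 7.
Shadow price of water = 7.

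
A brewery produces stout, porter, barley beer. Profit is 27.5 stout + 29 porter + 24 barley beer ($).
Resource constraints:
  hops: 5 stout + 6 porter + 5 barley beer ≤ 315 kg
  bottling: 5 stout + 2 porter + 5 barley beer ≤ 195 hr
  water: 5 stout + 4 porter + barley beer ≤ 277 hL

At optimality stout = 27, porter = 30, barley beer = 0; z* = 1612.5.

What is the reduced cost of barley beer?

Binding: hops and bottling. Non-binding: water (22 unused).
Since water is not tight, its dual is 0.
From A_Bᵀ y = c: 5·y_hops + 5·y_bottling = 27.5; 6·y_hops + 2·y_bottling = 29.
This yields shadow prices y_hops = 4.5, y_bottling = 1.
Reduced cost of barley beer: c₃ − yᵀa₃ = 24 − (4.5·5 + 1·5) = 24 − 27.5 = -3.5.

-3.5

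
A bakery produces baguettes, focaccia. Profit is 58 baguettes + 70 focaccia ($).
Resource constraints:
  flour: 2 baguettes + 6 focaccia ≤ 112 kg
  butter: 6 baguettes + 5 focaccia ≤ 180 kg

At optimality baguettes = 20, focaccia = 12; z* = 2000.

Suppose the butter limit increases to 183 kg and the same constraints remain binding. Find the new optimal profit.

2024

Check each constraint at x*: flour 112/112 (tight); butter 180/180 (tight).
Dual feasibility on the basic columns requires 2·y_flour + 6·y_butter = 58, 6·y_flour + 5·y_butter = 70.
Solving: y_flour = 5, y_butter = 8.
Δz = y_butter·Δb = 8 × (3) = 24, so new z* = 2000 + 24 = 2024.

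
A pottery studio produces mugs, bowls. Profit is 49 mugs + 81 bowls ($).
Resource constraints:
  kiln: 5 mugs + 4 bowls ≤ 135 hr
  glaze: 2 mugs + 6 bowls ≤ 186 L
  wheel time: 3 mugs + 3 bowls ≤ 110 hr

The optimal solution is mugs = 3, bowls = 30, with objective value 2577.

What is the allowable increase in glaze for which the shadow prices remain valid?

Binding constraints: kiln, glaze. The basis is B = [[5,4],[2,6]] with det 22.
Per unit increase in glaze, x* moves by d = (-0.1818, 0.2273).
The basis stays optimal until mugs reaches 0; allowable increase = 16.5 L.

16.5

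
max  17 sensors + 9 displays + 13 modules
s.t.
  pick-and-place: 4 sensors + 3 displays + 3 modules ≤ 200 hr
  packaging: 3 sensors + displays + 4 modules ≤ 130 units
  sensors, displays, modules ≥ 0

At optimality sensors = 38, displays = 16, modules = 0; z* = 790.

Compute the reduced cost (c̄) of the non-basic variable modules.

Check each constraint at x*: pick-and-place 200/200 (tight); packaging 130/130 (tight).
From A_Bᵀ y = c: 4·y_pick-and-place + 3·y_packaging = 17; 3·y_pick-and-place + 1·y_packaging = 9.
→ y_pick-and-place = 2 and y_packaging = 3.
Reduced cost of modules: c₃ − yᵀa₃ = 13 − (2·3 + 3·4) = 13 − 18 = -5.

-5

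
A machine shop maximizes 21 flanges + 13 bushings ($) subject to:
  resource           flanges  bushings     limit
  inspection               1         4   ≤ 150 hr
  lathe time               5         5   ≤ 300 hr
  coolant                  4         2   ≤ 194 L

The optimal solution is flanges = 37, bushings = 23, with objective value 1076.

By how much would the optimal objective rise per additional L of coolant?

4

Check each constraint at x*: inspection 129/150 (slack 21); lathe time 300/300 (tight); coolant 194/194 (tight).
By complementary slackness, y = 0 for the non-binding constraint.
Dual feasibility on the basic columns requires 5·y_lathe time + 4·y_coolant = 21, 5·y_lathe time + 2·y_coolant = 13.
→ y_lathe time = 1 and y_coolant = 4.
Shadow price of coolant = 4.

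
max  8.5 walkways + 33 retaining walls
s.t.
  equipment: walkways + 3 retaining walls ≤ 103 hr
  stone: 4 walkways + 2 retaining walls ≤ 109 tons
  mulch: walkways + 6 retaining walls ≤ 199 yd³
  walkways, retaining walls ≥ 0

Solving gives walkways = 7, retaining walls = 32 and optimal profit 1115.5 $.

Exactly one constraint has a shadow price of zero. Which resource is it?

equipment: 103/103 (binding)
stone: 92/109 (slack 17)
mulch: 199/199 (binding)
By complementary slackness, a constraint with positive slack has shadow price 0 → stone.

stone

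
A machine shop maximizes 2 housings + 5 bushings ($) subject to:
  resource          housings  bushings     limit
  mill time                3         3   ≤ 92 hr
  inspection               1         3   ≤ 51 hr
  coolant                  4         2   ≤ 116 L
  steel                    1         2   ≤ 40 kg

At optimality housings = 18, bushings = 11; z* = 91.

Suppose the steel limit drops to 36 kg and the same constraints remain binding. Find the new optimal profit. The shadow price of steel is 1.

Δb = -4, so new z* = 91 + (1)·(-4) = 91 − 4 = 87.

87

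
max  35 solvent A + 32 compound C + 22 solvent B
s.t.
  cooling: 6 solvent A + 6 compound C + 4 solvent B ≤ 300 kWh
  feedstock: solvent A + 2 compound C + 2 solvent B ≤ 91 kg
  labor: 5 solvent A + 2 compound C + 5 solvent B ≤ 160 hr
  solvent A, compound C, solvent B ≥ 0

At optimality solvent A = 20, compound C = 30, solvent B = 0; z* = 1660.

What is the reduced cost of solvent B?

At the optimum: cooling uses 300 of 300 (binding); feedstock uses 80 of 91 (slack = 11); labor uses 160 of 160 (binding).
Since feedstock is not tight, its dual is 0.
Dual feasibility on the basic columns requires 6·y_cooling + 5·y_labor = 35, 6·y_cooling + 2·y_labor = 32.
→ y_cooling = 5 and y_labor = 1.
Reduced cost of solvent B: c₃ − yᵀa₃ = 22 − (5·4 + 1·5) = 22 − 25 = -3.

-3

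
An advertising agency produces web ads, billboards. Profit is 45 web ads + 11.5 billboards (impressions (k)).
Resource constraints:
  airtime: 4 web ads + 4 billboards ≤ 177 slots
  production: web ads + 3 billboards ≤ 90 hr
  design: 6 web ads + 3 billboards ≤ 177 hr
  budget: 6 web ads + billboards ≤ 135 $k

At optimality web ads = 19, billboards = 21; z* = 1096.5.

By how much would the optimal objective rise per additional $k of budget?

Binding: design and budget. Non-binding: airtime (17 unused), production (8 unused).
By complementary slackness, y = 0 for the non-binding constraints.
The binding rows give the dual system: 6·y_design + 6·y_budget = 45 and 3·y_design + 1·y_budget = 11.5.
Solving: y_design = 2, y_budget = 5.5.
Shadow price of budget = 5.5.

5.5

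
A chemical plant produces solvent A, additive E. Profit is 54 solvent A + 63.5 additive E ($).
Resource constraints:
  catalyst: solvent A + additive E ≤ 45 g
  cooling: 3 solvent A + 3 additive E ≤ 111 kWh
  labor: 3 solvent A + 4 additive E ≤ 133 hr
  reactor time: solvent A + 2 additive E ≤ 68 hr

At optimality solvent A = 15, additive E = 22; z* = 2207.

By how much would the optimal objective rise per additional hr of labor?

Binding: cooling and labor. Non-binding: catalyst (8 unused), reactor time (9 unused).
Slack constraints have shadow price 0 (complementary slackness).
From A_Bᵀ y = c: 3·y_cooling + 3·y_labor = 54; 3·y_cooling + 4·y_labor = 63.5.
This yields shadow prices y_cooling = 8.5, y_labor = 9.5.
Shadow price of labor = 9.5.

9.5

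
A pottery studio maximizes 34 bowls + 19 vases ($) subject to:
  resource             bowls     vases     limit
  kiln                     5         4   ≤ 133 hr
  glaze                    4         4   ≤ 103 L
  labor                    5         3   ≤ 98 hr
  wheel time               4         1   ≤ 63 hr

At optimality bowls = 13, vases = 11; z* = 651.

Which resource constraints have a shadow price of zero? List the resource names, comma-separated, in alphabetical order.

kiln: 109/133 (slack 24)
glaze: 96/103 (slack 7)
labor: 98/98 (binding)
wheel time: 63/63 (binding)
By complementary slackness, a constraint with positive slack has shadow price 0 → glaze, kiln.

glaze, kiln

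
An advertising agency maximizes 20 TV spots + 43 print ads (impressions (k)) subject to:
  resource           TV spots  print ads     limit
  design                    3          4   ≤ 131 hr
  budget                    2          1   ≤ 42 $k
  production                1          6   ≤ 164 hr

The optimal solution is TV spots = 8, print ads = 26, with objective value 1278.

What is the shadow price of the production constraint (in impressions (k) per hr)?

6

At the optimum: design uses 128 of 131 (slack = 3); budget uses 42 of 42 (binding); production uses 164 of 164 (binding).
Since design is not tight, its dual is 0.
From A_Bᵀ y = c: 2·y_budget + 1·y_production = 20; 1·y_budget + 6·y_production = 43.
Solving: y_budget = 7, y_production = 6.
Shadow price of production = 6.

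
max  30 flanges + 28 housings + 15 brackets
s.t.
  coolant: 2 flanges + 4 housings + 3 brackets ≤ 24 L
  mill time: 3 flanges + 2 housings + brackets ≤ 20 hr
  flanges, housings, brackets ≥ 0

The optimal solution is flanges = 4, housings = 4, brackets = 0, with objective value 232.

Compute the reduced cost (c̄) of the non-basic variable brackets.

At the optimum: coolant uses 24 of 24 (binding); mill time uses 20 of 20 (binding).
Dual feasibility on the basic columns requires 2·y_coolant + 3·y_mill time = 30, 4·y_coolant + 2·y_mill time = 28.
→ y_coolant = 3 and y_mill time = 8.
Reduced cost of brackets: c₃ − yᵀa₃ = 15 − (3·3 + 8·1) = 15 − 17 = -2.

-2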